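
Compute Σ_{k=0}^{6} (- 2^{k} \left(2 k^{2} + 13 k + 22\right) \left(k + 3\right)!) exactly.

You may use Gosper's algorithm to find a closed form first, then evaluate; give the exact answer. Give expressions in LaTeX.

Σ = -4180377588

Step 1: r(k) = 2*(2*k**3 + 25*k**2 + 105*k + 148)/(2*k**2 + 13*k + 22).
So A=2*k + 8 and B=1, with C=k**2 + 13*k/2 + 11.
Set up (2*k + 8)·f(k+1) − (1)·f(k) − (k**2 + 13*k/2 + 11) = 0.
deg f ≤ 1 (via 1,0,2).
Coefficient equations give f(k) = (k + 2)/2.
Then R = B(k−1)f/C = (k + 2)/(2*k**2 + 13*k + 22), so s_k = R(k)·t_k = -2**k*(k + 2)*factorial(k + 3).
Verify: -2**k*(2*k**2 + 13*k + 22)*factorial(k + 3) matches t_k.
Σ_(k=0)^(6) t_k = s_(7) − s_(0) = -4180377600 − (-12) = -4180377588.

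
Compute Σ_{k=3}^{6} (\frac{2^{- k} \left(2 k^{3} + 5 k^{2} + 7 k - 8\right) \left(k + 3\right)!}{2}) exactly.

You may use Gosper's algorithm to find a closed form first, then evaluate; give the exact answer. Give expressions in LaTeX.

Σ = 2125620

Step 1: r(k) = (2*k**4 + 19*k**3 + 67*k**2 + 98*k + 24)/(2*(2*k**3 + 5*k**2 + 7*k - 8)).
Gosper form: A/B · C(k+1)/C(k) with A=k/2 + 2, B=1, C=k**3 + 5*k**2/2 + 7*k/2 - 4.
f must satisfy (k/2 + 2)·f(k+1) − (1)·f(k) = k**3 + 5*k**2/2 + 7*k/2 - 4.
d = 2 from the (1,0,3) case.
Solve for f: f(k) = (k - 2)*(2*k + 1) (degree 2 ≤ 2).
So s_k = (B(k−1)f/C)·t_k = (2*(k - 2)*(2*k + 1)/(2*k**3 + 5*k**2 + 7*k - 8))·t_k = (k - 2)*(2*k + 1)*factorial(k + 3)/2**k.
Δs = (2*k**3 + 5*k**2 + 7*k - 8)*factorial(k + 3)/(2*2**k), as required.
Σ_(k=3)^(6) t_k = s_(7) − s_(3) = 2126250 − (630) = 2125620.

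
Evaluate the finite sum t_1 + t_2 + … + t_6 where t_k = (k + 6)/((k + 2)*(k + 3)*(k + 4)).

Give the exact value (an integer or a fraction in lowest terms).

Σ = 53/180

r(k) = (k + 2)*(k + 7)/((k + 5)*(k + 6)) after simplifying.
Take A(k)=k + 2, B(k)=k + 5, C(k)=k + 6.
Key eq: (k + 2)·f(k+1) = (k + 4)·f(k) + (k + 6).
d = 2 from the (1,1,1) case.
Coefficient equations give f(k) = k*(2*k + 7)/3.
R(k) = B(k−1)·f(k)/C(k) = k*(k + 4)*(2*k + 7)/(3*(k + 6)); s_k = R·t_k = k*(2*k + 7)/(3*(k + 2)*(k + 3)).
Δs = (k + 6)/(k**3 + 9*k**2 + 26*k + 24), as required.
Sum = s_(7) − s_(1); s_(7) = 49/90, s_(1) = 1/4 ⇒ 53/180.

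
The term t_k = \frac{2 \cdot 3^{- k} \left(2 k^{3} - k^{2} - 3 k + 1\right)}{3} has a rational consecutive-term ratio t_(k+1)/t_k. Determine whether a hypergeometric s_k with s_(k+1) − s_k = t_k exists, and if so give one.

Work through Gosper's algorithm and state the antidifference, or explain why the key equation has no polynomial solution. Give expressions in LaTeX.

s_k = 2 \cdot 3^{- k} \left(- k^{3} - k^{2} - k - 2\right)

The ratio is (2*k**3 + 5*k**2 + k - 1)/(3*(2*k**3 - k**2 - 3*k + 1)).
Gosper form: A/B · C(k+1)/C(k) with A=1/3, B=1, C=k**3 - k**2/2 - 3*k/2 + 1/2.
Key eq: (1/3)·f(k+1) = (1)·f(k) + (k**3 - k**2/2 - 3*k/2 + 1/2).
From deg A=0, deg B=0, deg C=3: d=3.
Match coefficients ⇒ f(k) = -3*(k**3 + k**2 + k + 2)/2.
Then R = B(k−1)f/C = -3*(k**3 + k**2 + k + 2)/(2*k**3 - k**2 - 3*k + 1), so s_k = R(k)·t_k = 2*(-k**3 - k**2 - k - 2)/3**k.
Check: Δs_k = 2*(2*k**3 - k**2 - 3*k + 1)/(3*3**k). ✓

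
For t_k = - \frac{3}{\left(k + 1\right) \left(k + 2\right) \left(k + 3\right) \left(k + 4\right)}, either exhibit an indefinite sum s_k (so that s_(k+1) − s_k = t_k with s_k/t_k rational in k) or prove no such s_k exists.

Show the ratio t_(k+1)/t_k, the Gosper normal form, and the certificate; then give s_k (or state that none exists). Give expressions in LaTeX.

Step 1: r(k) = (k + 1)/(k + 5).
Gosper form: A/B · C(k+1)/C(k) with A=k + 1, B=k + 5, C=1.
f must satisfy (k + 1)·f(k+1) − (k + 4)·f(k) = 1.
Degrees (1,1,0) ⇒ d ≤ 3.
Solving with deg f ≤ 3: f(k) = k*(k**2 + 6*k + 11)/18.
Certificate R = B(k−1)f/C = k*(k + 4)*(k**2 + 6*k + 11)/18 gives s_k = k*(-k**2 - 6*k - 11)/(6*(k + 1)*(k + 2)*(k + 3)).
Δs = -3/(k**4 + 10*k**3 + 35*k**2 + 50*k + 24), as required.

s_k = \frac{k \left(- k^{2} - 6 k - 11\right)}{6 \left(k + 1\right) \left(k + 2\right) \left(k + 3\right)}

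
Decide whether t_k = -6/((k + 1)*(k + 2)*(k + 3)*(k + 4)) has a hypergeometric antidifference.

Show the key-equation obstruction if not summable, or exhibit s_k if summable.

Yes. s_k = k*(-k**2 - 6*k - 11)/(3*(k + 1)*(k + 2)*(k + 3)).

Ratio r(k) = (k + 1)/(k + 5).
Normal form (A,B,C) = (k + 1, k + 5, 1).
f must satisfy (k + 1)·f(k+1) − (k + 4)·f(k) = 1.
deg f ≤ 3 (via 1,1,0).
Match coefficients ⇒ f(k) = k*(k**2 + 6*k + 11)/18.
R(k) = B(k−1)·f(k)/C(k) = k*(k + 4)*(k**2 + 6*k + 11)/18; s_k = R·t_k = k*(-k**2 - 6*k - 11)/(3*(k + 1)*(k + 2)*(k + 3)).
Check: Δs_k = -6/(k**4 + 10*k**3 + 35*k**2 + 50*k + 24). ✓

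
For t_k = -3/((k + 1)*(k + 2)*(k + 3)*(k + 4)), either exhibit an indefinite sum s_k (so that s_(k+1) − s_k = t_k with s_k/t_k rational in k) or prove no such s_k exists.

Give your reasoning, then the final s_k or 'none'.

Compute t_(k+1)/t_k: get (k + 1)/(k + 5).
So A=k + 1 and B=k + 5, with C=1.
Solve (k + 1)·f(k+1) − (k + 4)·f(k) = 1.
Bound: deg f ≤ 3.
A polynomial solution: f(k) = k*(k**2 + 6*k + 11)/18.
R(k) = B(k−1)·f(k)/C(k) = k*(k + 4)*(k**2 + 6*k + 11)/18; s_k = R·t_k = k*(-k**2 - 6*k - 11)/(6*(k + 1)*(k + 2)*(k + 3)).
Verify: -3/(k**4 + 10*k**3 + 35*k**2 + 50*k + 24) matches t_k.

s_k = k*(-k**2 - 6*k - 11)/(6*(k + 1)*(k + 2)*(k + 3))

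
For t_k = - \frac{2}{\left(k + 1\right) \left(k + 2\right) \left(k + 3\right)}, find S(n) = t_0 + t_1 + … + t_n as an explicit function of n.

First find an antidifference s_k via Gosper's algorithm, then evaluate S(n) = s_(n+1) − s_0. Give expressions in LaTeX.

Compute t_(k+1)/t_k: get (k + 1)/(k + 4).
Factor: A=k + 1; B=k + 4; C=1.
Solve (k + 1)·f(k+1) − (k + 3)·f(k) = 1.
Degrees (1,1,0) ⇒ d ≤ 2.
A polynomial solution: f(k) = k*(k + 3)/4.
So s_k = (B(k−1)f/C)·t_k = (k*(k + 3)**2/4)·t_k = k*(-k - 3)/(2*(k + 1)*(k + 2)).
Check: Δs_k = -2/(k**3 + 6*k**2 + 11*k + 6). ✓
Telescope: S(n) = s_(n+1) − s_(0) = (-n**2 - 5*n - 4)/(2*(n**2 + 5*n + 6)) − (0) = (-n**2 - 5*n - 4)/(2*(n**2 + 5*n + 6)).

S(n) = \frac{- n^{2} - 5 n - 4}{2 \left(n^{2} + 5 n + 6\right)}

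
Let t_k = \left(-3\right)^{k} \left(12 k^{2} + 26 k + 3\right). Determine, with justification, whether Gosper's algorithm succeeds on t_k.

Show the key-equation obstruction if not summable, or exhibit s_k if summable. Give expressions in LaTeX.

Step 1: r(k) = 3*(-12*k**2 - 50*k - 41)/(12*k**2 + 26*k + 3).
Normal form (A,B,C) = (-3, 1, k**2 + 13*k/6 + 1/4).
Key eq: (-3)·f(k+1) = (1)·f(k) + (k**2 + 13*k/6 + 1/4).
Bound: deg f ≤ 2.
Solve for f: f(k) = -(3*k**2 + 2*k - 3)/12 (degree 2 ≤ 2).
R(k) = B(k−1)·f(k)/C(k) = -(3*k**2 + 2*k - 3)/(12*k**2 + 26*k + 3); s_k = R·t_k = (-3)**k*(-3*k**2 - 2*k + 3).
Δs = (-3)**k*(12*k**2 + 26*k + 3), as required.

Yes. s_k = \left(-3\right)^{k} \left(- 3 k^{2} - 2 k + 3\right).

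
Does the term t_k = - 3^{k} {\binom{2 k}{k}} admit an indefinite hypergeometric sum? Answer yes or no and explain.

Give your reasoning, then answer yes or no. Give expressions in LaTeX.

The ratio is 6*(2*k + 1)/(k + 1).
A = 12*k + 6, B = k + 1, C = 1.
f must satisfy (12*k + 6)·f(k+1) − (k)·f(k) = 1.
Bound: deg f ≤ -1.
Bound -1 < 0, so the key equation has no polynomial solution.

No; the degree bound rules out any f.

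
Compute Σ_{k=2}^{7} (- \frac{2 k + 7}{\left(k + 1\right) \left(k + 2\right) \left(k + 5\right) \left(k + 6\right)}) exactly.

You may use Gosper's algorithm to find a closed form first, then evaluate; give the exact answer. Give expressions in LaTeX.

r(k) = (k + 1)*(k + 5)*(2*k + 9)/((k + 3)*(k + 7)*(2*k + 7)) after simplifying.
Factor: A=k + 1; B=k + 7; C=k**3 + 21*k**2/2 + 73*k/2 + 42.
Need (k + 1)·f(k+1) − (k + 6)·f(k) = k**3 + 21*k**2/2 + 73*k/2 + 42.
Bound: deg f ≤ 5.
Solving with deg f ≤ 5: f(k) = k*(k + 2)*(k + 3)*(k + 4)*(k + 6)/10.
Get s_k = R·t_k = k*(-k - 6)/(5*(k**2 + 6*k + 5)) with R(k) = B(k−1)f(k)/C(k) = k*(k + 2)*(k + 6)**2/(5*(2*k + 7)).
Δs = (-2*k - 7)/(k**4 + 14*k**3 + 65*k**2 + 112*k + 60), as required.
Evaluate s at k=8 and k=2: -112/585 and -16/105; difference -32/819.

Σ = -32/819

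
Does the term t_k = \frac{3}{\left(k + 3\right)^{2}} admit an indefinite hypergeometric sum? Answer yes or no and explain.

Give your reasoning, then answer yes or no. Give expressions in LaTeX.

t_(k+1)/t_k = (k + 3)**2/(k + 4)**2.
Gosper form: A/B · C(k+1)/C(k) with A=k**2 + 6*k + 9, B=k**2 + 8*k + 16, C=1.
Need (k**2 + 6*k + 9)·f(k+1) − (k**2 + 6*k + 9)·f(k) = 1.
Degrees (2,2,0) ⇒ d ≤ 0.
Put f(k) = c0: A·f(k+1) − B(k−1)·f(k) − C = -1; need -1 = 0 — inconsistent ⇒ no f, not summable.

No; the coefficient equations for f are inconsistent.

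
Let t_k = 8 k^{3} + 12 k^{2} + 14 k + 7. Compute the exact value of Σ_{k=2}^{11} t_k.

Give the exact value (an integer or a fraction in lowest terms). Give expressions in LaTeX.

Σ = 41880

Step 1: r(k) = (8*k**3 + 36*k**2 + 62*k + 41)/(8*k**3 + 12*k**2 + 14*k + 7).
Normal form (A,B,C) = (1, 1, k**3 + 3*k**2/2 + 7*k/4 + 7/8).
f must satisfy (1)·f(k+1) − (1)·f(k) = k**3 + 3*k**2/2 + 7*k/4 + 7/8.
deg f ≤ 4 (via 0,0,3).
A polynomial solution: f(k) = k*(2*k**3 + 3*k + 2)/8.
R(k) = B(k−1)·f(k)/C(k) = k*(2*k**3 + 3*k + 2)/(8*k**3 + 12*k**2 + 14*k + 7); s_k = R·t_k = k*(2*k**3 + 3*k + 2).
s_(k+1) − s_k = 8*k**3 + 12*k**2 + 14*k + 7 = t_k.
Sum = s_(12) − s_(2); s_(12) = 41928, s_(2) = 48 ⇒ 41880.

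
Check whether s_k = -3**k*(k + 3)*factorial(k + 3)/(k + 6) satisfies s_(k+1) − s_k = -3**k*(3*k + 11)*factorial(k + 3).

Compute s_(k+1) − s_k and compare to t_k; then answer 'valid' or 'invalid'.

s_(k+1) = -3**(k + 1)*(k + 4)*factorial(k + 4)/(k + 7)
s_(k+1) − s_k = -3**k*(3*k**3 + 41*k**2 + 182*k + 267)*factorial(k + 3)/((k + 6)*(k + 7))
(s_(k+1) − s_k) − t_k = 3**(k + 1)*(3*k**2 + 29*k + 65)*factorial(k + 3)/((k + 6)*(k + 7))

Invalid: residual 3**(k + 1)*(3*k**2 + 29*k + 65)*factorial(k + 3)/((k + 6)*(k + 7)) ≠ 0.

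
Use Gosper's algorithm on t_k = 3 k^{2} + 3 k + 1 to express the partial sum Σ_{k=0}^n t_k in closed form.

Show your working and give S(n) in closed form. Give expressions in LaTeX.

S(n) = n^{3} + 3 n^{2} + 3 n + 1

Step 1: r(k) = (3*k**2 + 9*k + 7)/(3*k**2 + 3*k + 1).
Gosper form: A/B · C(k+1)/C(k) with A=1, B=1, C=k**2 + k + 1/3.
f must satisfy (1)·f(k+1) − (1)·f(k) = k**2 + k + 1/3.
deg f ≤ 3 (via 0,0,2).
A polynomial solution: f(k) = k**3/3.
Certificate R = B(k−1)f/C = k**3/(3*k**2 + 3*k + 1) gives s_k = k**3.
Δs = -k**3 + (k + 1)**3, as required.
Telescope: S(n) = s_(n+1) − s_(0) = n**3 + 3*n**2 + 3*n + 1 − (0) = n**3 + 3*n**2 + 3*n + 1.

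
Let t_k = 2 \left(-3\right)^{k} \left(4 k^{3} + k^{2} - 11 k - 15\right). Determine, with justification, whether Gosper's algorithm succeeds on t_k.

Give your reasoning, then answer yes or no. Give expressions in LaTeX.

Compute t_(k+1)/t_k: get 3*(-4*k**3 - 13*k**2 - 3*k + 21)/(4*k**3 + k**2 - 11*k - 15).
Take A(k)=-3, B(k)=1, C(k)=k**3 + k**2/4 - 11*k/4 - 15/4.
Key eq: (-3)·f(k+1) = (1)·f(k) + (k**3 + k**2/4 - 11*k/4 - 15/4).
d = 3 from the (0,0,3) case.
Match coefficients ⇒ f(k) = -(2*k**3 - 4*k**2 - 4*k - 3)/8.
Get s_k = R·t_k = (-3)**k*(-2*k**3 + 4*k**2 + 4*k + 3) with R(k) = B(k−1)f(k)/C(k) = -(2*k**3 - 4*k**2 - 4*k - 3)/(2*(4*k**3 + k**2 - 11*k - 15)).
s_(k+1) − s_k = 2*(-3)**k*(4*k**3 + k**2 - 11*k - 15) = t_k.

Yes. s_k = \left(-3\right)^{k} \left(- 2 k^{3} + 4 k^{2} + 4 k + 3\right).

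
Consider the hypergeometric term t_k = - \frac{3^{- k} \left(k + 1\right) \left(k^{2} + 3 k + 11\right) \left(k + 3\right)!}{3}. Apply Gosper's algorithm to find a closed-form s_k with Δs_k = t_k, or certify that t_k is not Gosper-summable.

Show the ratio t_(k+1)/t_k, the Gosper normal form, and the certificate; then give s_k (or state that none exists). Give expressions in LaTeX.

r(k) = (k + 2)*(k + 4)*(3*k + (k + 1)**2 + 14)/(3*(k + 1)*(k**2 + 3*k + 11)) after simplifying.
So A=k/3 + 4/3 and B=1, with C=k**3 + 4*k**2 + 14*k + 11.
Need (k/3 + 4/3)·f(k+1) − (1)·f(k) = k**3 + 4*k**2 + 14*k + 11.
d = 2 from the (1,0,3) case.
A polynomial solution: f(k) = 3*(k**2 + k + 3).
Certificate R = B(k−1)f/C = 3*(k**2 + k + 3)/((k + 1)*(k**2 + 3*k + 11)) gives s_k = -(k**2 + k + 3)*factorial(k + 3)/3**k.
s_(k+1) − s_k = -(k + 1)*(k**2 + 3*k + 11)*factorial(k + 3)/(3*3**k) = t_k.

s_k = - 3^{- k} \left(k^{2} + k + 3\right) \left(k + 3\right)!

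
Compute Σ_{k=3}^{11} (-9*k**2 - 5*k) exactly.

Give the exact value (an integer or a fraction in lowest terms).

r(k) = (9*k**2 + 23*k + 14)/(k*(9*k + 5)) after simplifying.
Take A(k)=1, B(k)=1, C(k)=k**2 + 5*k/9.
Key eq: (1)·f(k+1) = (1)·f(k) + (k**2 + 5*k/9).
deg f ≤ 3 (via 0,0,2).
Match coefficients ⇒ f(k) = k*(k - 1)*(3*k + 1)/9.
So s_k = (B(k−1)f/C)·t_k = ((k - 1)*(3*k + 1)/(9*k + 5))·t_k = k*(-3*k**2 + 2*k + 1).
Check: Δs_k = k*(-9*k - 5). ✓
Σ_(k=3)^(11) t_k = s_(12) − s_(3) = -4884 − (-60) = -4824.

Σ = -4824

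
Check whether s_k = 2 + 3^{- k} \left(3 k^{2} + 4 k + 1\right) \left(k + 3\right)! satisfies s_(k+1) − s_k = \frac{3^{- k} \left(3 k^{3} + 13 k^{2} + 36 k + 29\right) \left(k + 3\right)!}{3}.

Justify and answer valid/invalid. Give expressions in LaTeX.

s_(k+1) = 3**(-k - 1)*(4*k + 3*(k + 1)**2 + 5)*factorial(k + 4) + 2
s_(k+1) − s_k = (3*k**3 + 13*k**2 + 36*k + 29)*factorial(k + 3)/(3*3**k)
(s_(k+1) − s_k) − t_k = 0

Valid: the claim telescopes to t_k.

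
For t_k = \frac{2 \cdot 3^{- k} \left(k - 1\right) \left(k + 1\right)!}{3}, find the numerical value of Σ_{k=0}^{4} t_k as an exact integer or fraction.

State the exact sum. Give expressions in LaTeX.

Σ = 106/27

Compute t_(k+1)/t_k: get k*(k + 2)/(3*(k - 1)).
A = k/3 + 2/3, B = 1, C = k - 1.
f must satisfy (k/3 + 2/3)·f(k+1) − (1)·f(k) = k - 1.
deg f ≤ 0 (via 1,0,1).
Coefficient equations give f(k) = 3.
Then R = B(k−1)f/C = 3/(k - 1), so s_k = R(k)·t_k = 2*factorial(k + 1)/3**k.
Verify: 2*(k - 1)*factorial(k + 1)/(3*3**k) matches t_k.
Telescoping: Σ = s_(5) − s_(0) = 160/27 − (2) = 106/27.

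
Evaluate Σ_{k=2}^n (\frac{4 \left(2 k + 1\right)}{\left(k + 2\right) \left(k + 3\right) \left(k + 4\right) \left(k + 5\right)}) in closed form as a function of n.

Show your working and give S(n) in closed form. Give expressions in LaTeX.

S(n) = \frac{n^{3} + 12 n^{2} + 7 n - 20}{10 \left(n^{3} + 12 n^{2} + 47 n + 60\right)}

t_(k+1)/t_k = (k + 2)*(2*k + 3)/((k + 6)*(2*k + 1)).
A = k + 2, B = k + 6, C = k + 1/2.
Solve (k + 2)·f(k+1) − (k + 5)·f(k) = k + 1/2.
deg f ≤ 3 (via 1,1,1).
Solve for f: f(k) = k*(k**2 + 9*k + 2)/48 (degree 3 ≤ 3).
Then R = B(k−1)f/C = k*(k + 5)*(k**2 + 9*k + 2)/(24*(2*k + 1)), so s_k = R(k)·t_k = k*(k**2 + 9*k + 2)/(6*(k + 2)*(k + 3)*(k + 4)).
Δs = 4*(2*k + 1)/(k**4 + 14*k**3 + 71*k**2 + 154*k + 120), as required.
s_(n+1) = (n**3 + 12*n**2 + 23*n + 12)/(6*(n**3 + 12*n**2 + 47*n + 60)) and s_(2) = 1/15, so S(n) = (n**3 + 12*n**2 + 7*n - 20)/(10*(n**3 + 12*n**2 + 47*n + 60)).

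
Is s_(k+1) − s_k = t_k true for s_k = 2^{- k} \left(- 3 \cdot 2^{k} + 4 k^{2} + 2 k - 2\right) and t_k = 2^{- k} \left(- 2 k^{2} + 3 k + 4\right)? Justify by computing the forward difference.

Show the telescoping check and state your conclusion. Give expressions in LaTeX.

Valid: the claim telescopes to t_k.

s_(k+1) = (-3*2**k + k + 2*(k + 1)**2)/2**k
s_(k+1) − s_k = (-2*k**2 + 3*k + 4)/2**k
(s_(k+1) − s_k) − t_k = 0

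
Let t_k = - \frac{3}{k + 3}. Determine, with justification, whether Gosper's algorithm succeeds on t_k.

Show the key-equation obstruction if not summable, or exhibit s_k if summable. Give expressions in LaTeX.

No. Not Gosper-summable.

Ratio r(k) = (k + 3)/(k + 4).
Gosper form: A/B · C(k+1)/C(k) with A=k + 3, B=k + 4, C=1.
Key eq: (k + 3)·f(k+1) = (k + 3)·f(k) + (1).
Degrees (1,1,0) ⇒ d ≤ 0.
Put f(k) = c0: A·f(k+1) − B(k−1)·f(k) − C = -1; need -1 = 0 — inconsistent ⇒ no f, not summable.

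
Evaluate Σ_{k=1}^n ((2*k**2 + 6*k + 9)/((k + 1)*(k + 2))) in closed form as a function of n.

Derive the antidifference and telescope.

S(n) = n*(4*n + 13)/(2*(n + 2))

Step 1: r(k) = (k + 1)*(6*k + 2*(k + 1)**2 + 15)/((k + 3)*(2*k**2 + 6*k + 9)).
Normal form (A,B,C) = (k + 1, k + 3, k**2 + 3*k + 9/2).
f must satisfy (k + 1)·f(k+1) − (k + 2)·f(k) = k**2 + 3*k + 9/2.
Degrees (1,1,2) ⇒ d ≤ 2.
Match coefficients ⇒ f(k) = k*(2*k + 7)/2.
R(k) = B(k−1)·f(k)/C(k) = k*(k + 2)*(2*k + 7)/(2*k**2 + 6*k + 9); s_k = R·t_k = k*(2*k + 7)/(k + 1).
Check: Δs_k = (2*k**2 + 6*k + 9)/(k**2 + 3*k + 2). ✓
Σ_(k=1)^n t_k = s_(n+1) − s_(1) = ((2*n**2 + 11*n + 9)/(n + 2)) − (9/2), i.e. n*(4*n + 13)/(2*(n + 2)).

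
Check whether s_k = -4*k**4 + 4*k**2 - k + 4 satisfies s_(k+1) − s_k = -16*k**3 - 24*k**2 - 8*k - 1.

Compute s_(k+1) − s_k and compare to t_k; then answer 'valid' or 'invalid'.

s_(k+1) = -k - 4*(k + 1)**4 + 4*(k + 1)**2 + 3
s_(k+1) − s_k = -16*k**3 - 24*k**2 - 8*k - 1
(s_(k+1) − s_k) − t_k = 0

valid; difference matches t_k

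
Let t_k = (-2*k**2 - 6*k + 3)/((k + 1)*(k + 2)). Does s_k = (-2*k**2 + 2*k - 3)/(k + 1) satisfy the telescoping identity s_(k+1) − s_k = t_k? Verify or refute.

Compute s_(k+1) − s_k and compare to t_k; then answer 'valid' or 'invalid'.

valid; difference matches t_k

s_(k+1) = (2*k - 2*(k + 1)**2 - 1)/(k + 2)
s_(k+1) − s_k = (-2*k**2 - 6*k + 3)/(k**2 + 3*k + 2)
(s_(k+1) − s_k) − t_k = 0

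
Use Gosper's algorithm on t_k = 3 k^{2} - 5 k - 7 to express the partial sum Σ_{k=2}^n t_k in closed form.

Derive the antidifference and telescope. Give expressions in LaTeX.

S(n) = n^{3} - n^{2} - 9 n + 9

t_(k+1)/t_k = (3*k**2 + k - 9)/(3*k**2 - 5*k - 7).
A = 1, B = 1, C = k**2 - 5*k/3 - 7/3.
Need (1)·f(k+1) − (1)·f(k) = k**2 - 5*k/3 - 7/3.
d = 3 from the (0,0,2) case.
Coefficient equations give f(k) = k*(k**2 - 4*k - 4)/3.
Certificate R = B(k−1)f/C = k*(k**2 - 4*k - 4)/(3*k**2 - 5*k - 7) gives s_k = k*(k**2 - 4*k - 4).
Check: Δs_k = 3*k**2 - 5*k - 7. ✓
s_(n+1) = n**3 - n**2 - 9*n - 7 and s_(2) = -16, so S(n) = n**3 - n**2 - 9*n + 9.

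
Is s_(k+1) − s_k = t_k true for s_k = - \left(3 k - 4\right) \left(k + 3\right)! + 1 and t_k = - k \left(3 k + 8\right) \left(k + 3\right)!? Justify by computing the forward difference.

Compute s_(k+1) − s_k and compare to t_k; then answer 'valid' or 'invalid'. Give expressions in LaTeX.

s_(k+1) = -(3*k - 1)*factorial(k + 4) + 1
s_(k+1) − s_k = -k*(3*k + 8)*factorial(k + 3)
(s_(k+1) − s_k) − t_k = 0

valid; difference matches t_k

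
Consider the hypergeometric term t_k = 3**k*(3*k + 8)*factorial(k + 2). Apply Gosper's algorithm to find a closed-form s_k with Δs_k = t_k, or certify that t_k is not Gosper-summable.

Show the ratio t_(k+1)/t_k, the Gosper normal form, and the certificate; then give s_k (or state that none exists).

t_(k+1)/t_k = 3*(k + 3)*(3*k + 11)/(3*k + 8).
Gosper form: A/B · C(k+1)/C(k) with A=3*k + 9, B=1, C=k + 8/3.
Solve (3*k + 9)·f(k+1) − (1)·f(k) = k + 8/3.
d = 0 from the (1,0,1) case.
Solve for f: f(k) = 1/3 (degree 0 ≤ 0).
R(k) = B(k−1)·f(k)/C(k) = 1/(3*k + 8); s_k = R·t_k = 3**k*factorial(k + 2).
s_(k+1) − s_k = 3**k*(3*k + 8)*factorial(k + 2) = t_k.

s_k = 3**k*factorial(k + 2)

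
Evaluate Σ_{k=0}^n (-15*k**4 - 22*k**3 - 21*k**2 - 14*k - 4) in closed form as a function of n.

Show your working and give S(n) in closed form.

S(n) = -3*n**5 - 13*n**4 - 23*n**3 - 23*n**2 - 14*n - 4

The ratio is (15*k**4 + 82*k**3 + 177*k**2 + 182*k + 76)/(15*k**4 + 22*k**3 + 21*k**2 + 14*k + 4).
Gosper form: A/B · C(k+1)/C(k) with A=1, B=1, C=k**4 + 22*k**3/15 + 7*k**2/5 + 14*k/15 + 4/15.
Need (1)·f(k+1) − (1)·f(k) = k**4 + 22*k**3/15 + 7*k**2/5 + 14*k/15 + 4/15.
d = 5 from the (0,0,4) case.
Match coefficients ⇒ f(k) = k**2*(3*k**3 - 2*k**2 + k + 2)/15.
Get s_k = R·t_k = k**2*(-3*k**3 + 2*k**2 - k - 2) with R(k) = B(k−1)f(k)/C(k) = k**2*(3*k**3 - 2*k**2 + k + 2)/(15*k**4 + 22*k**3 + 21*k**2 + 14*k + 4).
s_(k+1) − s_k = -15*k**4 - 22*k**3 - 21*k**2 - 14*k - 4 = t_k.
Σ_(k=0)^n t_k = s_(n+1) − s_(0) = (-3*n**5 - 13*n**4 - 23*n**3 - 23*n**2 - 14*n - 4) − (0), i.e. -3*n**5 - 13*n**4 - 23*n**3 - 23*n**2 - 14*n - 4.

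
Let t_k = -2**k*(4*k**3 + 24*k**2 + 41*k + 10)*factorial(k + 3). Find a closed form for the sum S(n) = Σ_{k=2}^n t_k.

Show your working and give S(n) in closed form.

S(n) = -4*2**n*n**2*factorial(n + 4) - 10*2**n*n*factorial(n + 4) - 2*2**n*factorial(n + 4) + 3840

The ratio is 2*(4*k**4 + 52*k**3 + 245*k**2 + 483*k + 316)/(4*k**3 + 24*k**2 + 41*k + 10).
A = 2*k + 8, B = 1, C = k**3 + 6*k**2 + 41*k/4 + 5/2.
Need (2*k + 8)·f(k+1) − (1)·f(k) = k**3 + 6*k**2 + 41*k/4 + 5/2.
Degrees (1,0,3) ⇒ d ≤ 2.
Coefficient equations give f(k) = (2*k**2 + k - 2)/4.
So s_k = (B(k−1)f/C)·t_k = ((2*k**2 + k - 2)/(4*k**3 + 24*k**2 + 41*k + 10))·t_k = -2**k*(2*k**2 + k - 2)*factorial(k + 3).
Δs = -2**k*(4*k**3 + 24*k**2 + 41*k + 10)*factorial(k + 3), as required.
s_(n+1) = -2**(n + 1)*(2*n**2 + 5*n + 1)*factorial(n + 4) and s_(2) = -3840, so S(n) = -4*2**n*n**2*factorial(n + 4) - 10*2**n*n*factorial(n + 4) - 2*2**n*factorial(n + 4) + 3840.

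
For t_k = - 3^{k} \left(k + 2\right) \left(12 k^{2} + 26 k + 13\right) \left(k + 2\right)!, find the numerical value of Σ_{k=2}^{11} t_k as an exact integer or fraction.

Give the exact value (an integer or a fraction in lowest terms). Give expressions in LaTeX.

Σ = -25620555394251414792

The ratio is (k + 3)**2*(78*k + 36*(k + 1)**2 + 117)/((k + 2)*(12*k**2 + 26*k + 13)).
Normal form (A,B,C) = (3*k + 9, 1, k**3 + 25*k**2/6 + 65*k/12 + 13/6).
f must satisfy (3*k + 9)·f(k+1) − (1)·f(k) = k**3 + 25*k**2/6 + 65*k/12 + 13/6.
Bound: deg f ≤ 2.
Match coefficients ⇒ f(k) = (4*k**2 - 2*k + 1)/12.
Get s_k = R·t_k = -3**k*(4*k**2 - 2*k + 1)*factorial(k + 2) with R(k) = B(k−1)f(k)/C(k) = (4*k**2 - 2*k + 1)/((k + 2)*(12*k**2 + 26*k + 13)).
Check: Δs_k = -3**k*(k + 2)*(12*k**2 + 26*k + 13)*factorial(k + 2). ✓
Telescoping: Σ = s_(12) − s_(2) = -25620555394251417600 − (-2808) = -25620555394251414792.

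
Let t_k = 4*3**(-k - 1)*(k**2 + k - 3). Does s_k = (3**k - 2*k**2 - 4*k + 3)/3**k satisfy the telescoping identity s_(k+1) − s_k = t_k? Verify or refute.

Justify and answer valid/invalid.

s_(k+1) = (3*3**k - 2*k**2 - 8*k - 3)/(3*3**k)
s_(k+1) − s_k = 4*3**(-k - 1)*(k**2 + k - 3)
(s_(k+1) − s_k) − t_k = 0

valid (s_(k+1) − s_k reduces to t_k)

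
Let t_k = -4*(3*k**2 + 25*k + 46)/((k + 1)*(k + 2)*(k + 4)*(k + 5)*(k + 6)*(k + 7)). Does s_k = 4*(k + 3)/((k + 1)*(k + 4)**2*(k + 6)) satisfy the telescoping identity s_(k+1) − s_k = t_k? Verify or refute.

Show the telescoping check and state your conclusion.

Invalid: residual 4*(4*k**3 + 51*k**2 + 205*k + 254)/(k**8 + 34*k**7 + 492*k**6 + 3942*k**5 + 19023*k**4 + 56184*k**3 + 98084*k**2 + 91040*k + 33600) ≠ 0.

s_(k+1) = 4*(k + 4)/((k + 2)*(k + 5)**2*(k + 7))
s_(k+1) − s_k = 4*((k + 1)*(k + 4)**3*(k + 6) - (k + 2)*(k + 3)*(k + 5)**2*(k + 7))/((k + 1)*(k + 2)*(k + 4)**2*(k + 5)**2*(k + 6)*(k + 7))
(s_(k+1) − s_k) − t_k = 4*(4*k**3 + 51*k**2 + 205*k + 254)/(k**8 + 34*k**7 + 492*k**6 + 3942*k**5 + 19023*k**4 + 56184*k**3 + 98084*k**2 + 91040*k + 33600)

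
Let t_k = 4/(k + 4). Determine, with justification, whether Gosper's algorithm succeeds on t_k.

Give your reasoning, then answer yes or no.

t_(k+1)/t_k = (k + 4)/(k + 5).
A = k + 4, B = k + 5, C = 1.
f must satisfy (k + 4)·f(k+1) − (k + 4)·f(k) = 1.
From deg A=1, deg B=1, deg C=0: d=0.
f = c0 ⇒ A·f(k+1) − B(k−1)·f(k) − C = -1. The system {-1 = 0} is inconsistent; no antidifference.

No; the coefficient equations for f are inconsistent.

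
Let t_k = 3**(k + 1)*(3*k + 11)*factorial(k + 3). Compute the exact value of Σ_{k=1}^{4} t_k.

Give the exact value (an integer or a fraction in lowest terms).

Σ = 29393064

r(k) = 3*(k + 4)*(3*k + 14)/(3*k + 11) after simplifying.
Gosper form: A/B · C(k+1)/C(k) with A=3*k + 12, B=1, C=k + 11/3.
Solve (3*k + 12)·f(k+1) − (1)·f(k) = k + 11/3.
d = 0 from the (1,0,1) case.
Solving with deg f ≤ 0: f(k) = 1/3.
So s_k = (B(k−1)f/C)·t_k = (1/(3*k + 11))·t_k = 3**(k + 1)*factorial(k + 3).
Check: Δs_k = 3**(k + 1)*(3*k + 11)*factorial(k + 3). ✓
Telescoping: Σ = s_(5) − s_(1) = 29393280 − (216) = 29393064.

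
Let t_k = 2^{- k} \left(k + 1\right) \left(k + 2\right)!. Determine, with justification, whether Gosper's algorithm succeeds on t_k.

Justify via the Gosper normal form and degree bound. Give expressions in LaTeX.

Yes. s_k = 2^{1 - k} \left(k + 2\right)!.

Compute t_(k+1)/t_k: get (k + 2)*(k + 3)/(2*(k + 1)).
So A=k/2 + 3/2 and B=1, with C=k + 1.
Set up (k/2 + 3/2)·f(k+1) − (1)·f(k) − (k + 1) = 0.
deg f ≤ 0 (via 1,0,1).
Solving with deg f ≤ 0: f(k) = 2.
Certificate R = B(k−1)f/C = 2/(k + 1) gives s_k = 2**(1 - k)*factorial(k + 2).
Δs = (k + 1)*factorial(k + 2)/2**k, as required.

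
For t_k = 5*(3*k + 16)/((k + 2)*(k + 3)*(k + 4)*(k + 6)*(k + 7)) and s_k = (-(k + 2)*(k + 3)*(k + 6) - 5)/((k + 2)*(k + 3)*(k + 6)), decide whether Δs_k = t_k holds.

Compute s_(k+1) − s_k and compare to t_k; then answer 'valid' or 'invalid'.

valid (s_(k+1) − s_k reduces to t_k)

s_(k+1) = (-(k + 3)*(k + 4)*(k + 7) - 5)/((k + 3)*(k + 4)*(k + 7))
s_(k+1) − s_k = 5*(3*k + 16)/(k**5 + 22*k**4 + 185*k**3 + 740*k**2 + 1404*k + 1008)
(s_(k+1) − s_k) − t_k = 0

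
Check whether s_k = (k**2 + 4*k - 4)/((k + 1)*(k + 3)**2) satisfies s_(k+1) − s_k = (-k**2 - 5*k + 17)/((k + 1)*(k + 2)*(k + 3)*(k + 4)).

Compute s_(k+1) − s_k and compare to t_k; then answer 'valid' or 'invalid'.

s_(k+1) = (4*k + (k + 1)**2)/((k + 2)*(k + 4)**2)
s_(k+1) − s_k = (-k**4 - 10*k**3 - 14*k**2 + 69*k + 137)/(k**6 + 17*k**5 + 117*k**4 + 415*k**3 + 794*k**2 + 768*k + 288)
(s_(k+1) − s_k) − t_k = (2*k**3 + 16*k**2 + 10*k - 67)/(k**6 + 17*k**5 + 117*k**4 + 415*k**3 + 794*k**2 + 768*k + 288)

Invalid: residual (2*k**3 + 16*k**2 + 10*k - 67)/(k**6 + 17*k**5 + 117*k**4 + 415*k**3 + 794*k**2 + 768*k + 288) ≠ 0.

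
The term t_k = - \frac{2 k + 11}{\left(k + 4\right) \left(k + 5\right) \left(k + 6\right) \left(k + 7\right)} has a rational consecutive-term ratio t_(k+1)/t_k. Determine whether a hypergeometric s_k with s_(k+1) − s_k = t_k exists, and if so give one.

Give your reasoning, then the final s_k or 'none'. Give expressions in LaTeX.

s_k = \frac{k \left(- k - 10\right)}{24 \left(k^{2} + 10 k + 24\right)}

Compute t_(k+1)/t_k: get (k + 4)*(2*k + 13)/((k + 8)*(2*k + 11)).
Factor: A=k + 4; B=k + 8; C=k + 11/2.
Set up (k + 4)·f(k+1) − (k + 7)·f(k) − (k + 11/2) = 0.
From deg A=1, deg B=1, deg C=1: d=3.
A polynomial solution: f(k) = k*(k + 5)*(k + 10)/48.
Then R = B(k−1)f/C = k*(k + 5)*(k + 7)*(k + 10)/(24*(2*k + 11)), so s_k = R(k)·t_k = k*(-k - 10)/(24*(k**2 + 10*k + 24)).
Verify: (-2*k - 11)/(k**4 + 22*k**3 + 179*k**2 + 638*k + 840) matches t_k.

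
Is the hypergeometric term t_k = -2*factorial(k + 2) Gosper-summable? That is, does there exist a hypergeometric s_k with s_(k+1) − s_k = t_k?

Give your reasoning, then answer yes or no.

No — negative degree bound, so no certificate f.

Compute t_(k+1)/t_k: get k + 3.
A = k + 3, B = 1, C = 1.
f must satisfy (k + 3)·f(k+1) − (1)·f(k) = 1.
Degrees (1,0,0) ⇒ d ≤ -1.
d = -1 < 0 ⇒ no nonzero polynomial f; not summable.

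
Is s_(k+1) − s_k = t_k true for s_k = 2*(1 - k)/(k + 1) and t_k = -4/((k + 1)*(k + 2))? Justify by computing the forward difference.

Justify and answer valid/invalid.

valid; difference matches t_k

s_(k+1) = -2*k/(k + 2)
s_(k+1) − s_k = -4/(k**2 + 3*k + 2)
(s_(k+1) − s_k) − t_k = 0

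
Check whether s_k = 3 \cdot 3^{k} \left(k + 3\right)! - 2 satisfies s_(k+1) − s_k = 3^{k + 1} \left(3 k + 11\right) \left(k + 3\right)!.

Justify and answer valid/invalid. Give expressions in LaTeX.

Valid: the claim telescopes to t_k.

s_(k+1) = 3*3**(k + 1)*factorial(k + 4) - 2
s_(k+1) − s_k = 3**(k + 1)*(3*k + 11)*factorial(k + 3)
(s_(k+1) − s_k) − t_k = 0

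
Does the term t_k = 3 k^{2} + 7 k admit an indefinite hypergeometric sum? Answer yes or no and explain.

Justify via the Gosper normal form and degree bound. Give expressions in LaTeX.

Yes. s_k = k \left(k^{2} + 2 k - 3\right).

Ratio r(k) = (3*k**2 + 13*k + 10)/(k*(3*k + 7)).
Factor: A=1; B=1; C=k**2 + 7*k/3.
Need (1)·f(k+1) − (1)·f(k) = k**2 + 7*k/3.
Degrees (0,0,2) ⇒ d ≤ 3.
Match coefficients ⇒ f(k) = k*(k - 1)*(k + 3)/3.
So s_k = (B(k−1)f/C)·t_k = ((k - 1)*(k + 3)/(3*k + 7))·t_k = k*(k**2 + 2*k - 3).
s_(k+1) − s_k = k*(3*k + 7) = t_k.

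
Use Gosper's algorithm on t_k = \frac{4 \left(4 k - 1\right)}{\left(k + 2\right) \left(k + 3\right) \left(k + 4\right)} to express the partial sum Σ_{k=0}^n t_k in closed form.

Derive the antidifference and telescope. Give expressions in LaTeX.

Compute t_(k+1)/t_k: get (k + 2)*(4*k + 3)/((k + 5)*(4*k - 1)).
A = k + 2, B = k + 5, C = k - 1/4.
Key eq: (k + 2)·f(k+1) = (k + 4)·f(k) + (k - 1/4).
deg f ≤ 2 (via 1,1,1).
A polynomial solution: f(k) = k*(7*k - 13)/48.
Get s_k = R·t_k = k*(7*k - 13)/(3*(k + 2)*(k + 3)) with R(k) = B(k−1)f(k)/C(k) = k*(k + 4)*(7*k - 13)/(12*(4*k - 1)).
Δs = 4*(4*k - 1)/(k**3 + 9*k**2 + 26*k + 24), as required.
s_(n+1) = (7*n**2 + n - 6)/(3*(n**2 + 7*n + 12)) and s_(0) = 0, so S(n) = (7*n**2 + n - 6)/(3*(n**2 + 7*n + 12)).

S(n) = \frac{7 n^{2} + n - 6}{3 \left(n^{2} + 7 n + 12\right)}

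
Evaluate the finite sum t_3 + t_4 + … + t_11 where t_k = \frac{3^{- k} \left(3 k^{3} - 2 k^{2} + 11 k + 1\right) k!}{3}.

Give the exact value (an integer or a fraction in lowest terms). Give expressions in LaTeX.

Σ = 268079798/729

Ratio r(k) = (3*k**4 + 10*k**3 + 23*k**2 + 29*k + 13)/(3*(3*k**3 - 2*k**2 + 11*k + 1)).
Gosper form: A/B · C(k+1)/C(k) with A=k/3 + 1/3, B=1, C=k**3 - 2*k**2/3 + 11*k/3 + 1/3.
Solve (k/3 + 1/3)·f(k+1) − (1)·f(k) = k**3 - 2*k**2/3 + 11*k/3 + 1/3.
deg f ≤ 2 (via 1,0,3).
Solving with deg f ≤ 2: f(k) = k*(3*k - 2).
R(k) = B(k−1)·f(k)/C(k) = 3*k*(3*k - 2)/(3*k**3 - 2*k**2 + 11*k + 1); s_k = R·t_k = k*(3*k - 2)*factorial(k)/3**k.
Check: Δs_k = (3*k**3 - 2*k**2 + 11*k + 1)*factorial(k)/(3*3**k). ✓
Telescoping: Σ = s_(12) − s_(3) = 268083200/729 − (14/3) = 268079798/729.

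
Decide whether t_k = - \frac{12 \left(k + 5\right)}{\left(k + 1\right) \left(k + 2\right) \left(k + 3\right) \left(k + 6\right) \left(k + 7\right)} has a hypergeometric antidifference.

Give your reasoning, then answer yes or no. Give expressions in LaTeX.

Yes. s_k = \frac{k \left(- k^{2} - 9 k - 20\right)}{3 \left(k^{3} + 9 k^{2} + 20 k + 12\right)}.

The ratio is (k + 1)*(k + 6)**2/((k + 4)*(k + 5)*(k + 8)).
A = k + 1, B = k + 8, C = k**3 + 14*k**2 + 65*k + 100.
Need (k + 1)·f(k+1) − (k + 7)·f(k) = k**3 + 14*k**2 + 65*k + 100.
Degrees (1,1,3) ⇒ d ≤ 6.
Coefficient equations give f(k) = k*(k + 3)*(k + 4)**2*(k + 5)**2/36.
Then R = B(k−1)f/C = k*(k + 3)*(k + 4)*(k + 7)/36, so s_k = R(k)·t_k = k*(-k**2 - 9*k - 20)/(3*(k**3 + 9*k**2 + 20*k + 12)).
Δs = 12*(-k - 5)/(k**5 + 19*k**4 + 131*k**3 + 401*k**2 + 540*k + 252), as required.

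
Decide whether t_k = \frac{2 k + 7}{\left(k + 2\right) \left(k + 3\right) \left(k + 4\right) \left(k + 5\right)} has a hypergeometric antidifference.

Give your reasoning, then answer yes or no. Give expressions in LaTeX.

r(k) = (k + 2)*(2*k + 9)/((k + 6)*(2*k + 7)) after simplifying.
Take A(k)=k + 2, B(k)=k + 6, C(k)=k + 7/2.
Solve (k + 2)·f(k+1) − (k + 5)·f(k) = k + 7/2.
deg f ≤ 3 (via 1,1,1).
Solve for f: f(k) = k*(k + 3)*(k + 6)/16 (degree 3 ≤ 3).
Get s_k = R·t_k = k*(k + 6)/(8*(k**2 + 6*k + 8)) with R(k) = B(k−1)f(k)/C(k) = k*(k + 3)*(k + 5)*(k + 6)/(8*(2*k + 7)).
Verify: (2*k + 7)/(k**4 + 14*k**3 + 71*k**2 + 154*k + 120) matches t_k.

Yes. s_k = \frac{k \left(k + 6\right)}{8 \left(k^{2} + 6 k + 8\right)}.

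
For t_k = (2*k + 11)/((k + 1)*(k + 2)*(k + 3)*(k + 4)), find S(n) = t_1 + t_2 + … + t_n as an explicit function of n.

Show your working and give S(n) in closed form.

Step 1: r(k) = (k + 1)*(2*k + 13)/((k + 5)*(2*k + 11)).
Take A(k)=k + 1, B(k)=k + 5, C(k)=k + 11/2.
Set up (k + 1)·f(k+1) − (k + 4)·f(k) − (k + 11/2) = 0.
From deg A=1, deg B=1, deg C=1: d=3.
A polynomial solution: f(k) = k*(2*k**2 + 12*k + 19)/6.
So s_k = (B(k−1)f/C)·t_k = (k*(k + 4)*(2*k**2 + 12*k + 19)/(3*(2*k + 11)))·t_k = k*(2*k**2 + 12*k + 19)/(3*(k + 1)*(k + 2)*(k + 3)).
Verify: (2*k + 11)/(k**4 + 10*k**3 + 35*k**2 + 50*k + 24) matches t_k.
Σ_(k=1)^n t_k = s_(n+1) − s_(1) = ((2*n**3 + 18*n**2 + 49*n + 33)/(3*(n**3 + 9*n**2 + 26*n + 24))) − (11/24), i.e. n*(5*n**2 + 45*n + 106)/(24*(n**3 + 9*n**2 + 26*n + 24)).

S(n) = n*(5*n**2 + 45*n + 106)/(24*(n**3 + 9*n**2 + 26*n + 24))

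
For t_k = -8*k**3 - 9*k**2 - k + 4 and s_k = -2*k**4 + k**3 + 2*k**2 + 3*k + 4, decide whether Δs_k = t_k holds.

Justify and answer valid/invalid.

valid (s_(k+1) − s_k reduces to t_k)

s_(k+1) = -2*k**4 - 7*k**3 - 7*k**2 + 2*k + 8
s_(k+1) − s_k = -8*k**3 - 9*k**2 - k + 4
(s_(k+1) − s_k) − t_k = 0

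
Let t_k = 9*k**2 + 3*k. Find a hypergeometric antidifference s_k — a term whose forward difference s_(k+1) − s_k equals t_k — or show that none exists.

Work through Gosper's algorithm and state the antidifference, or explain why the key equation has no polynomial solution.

Step 1: r(k) = (k + 3*(k + 1)**2 + 1)/(k*(3*k + 1)).
Normal form (A,B,C) = (1, 1, k**2 + k/3).
f must satisfy (1)·f(k+1) − (1)·f(k) = k**2 + k/3.
Degrees (0,0,2) ⇒ d ≤ 3.
Solving with deg f ≤ 3: f(k) = k**2*(k - 1)/3.
Get s_k = R·t_k = 3*k**2*(k - 1) with R(k) = B(k−1)f(k)/C(k) = k*(k - 1)/(3*k + 1).
Check: Δs_k = 3*k*(3*k + 1). ✓

s_k = 3*k**2*(k - 1)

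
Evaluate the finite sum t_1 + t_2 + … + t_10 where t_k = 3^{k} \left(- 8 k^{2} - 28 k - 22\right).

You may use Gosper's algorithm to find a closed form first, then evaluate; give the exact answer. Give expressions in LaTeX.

Σ = -89990652

r(k) = 3*(4*k**2 + 22*k + 29)/(4*k**2 + 14*k + 11) after simplifying.
A = 3, B = 1, C = k**2 + 7*k/2 + 11/4.
Need (3)·f(k+1) − (1)·f(k) = k**2 + 7*k/2 + 11/4.
Degrees (0,0,2) ⇒ d ≤ 2.
Solve for f: f(k) = (2*k**2 + k + 1)/4 (degree 2 ≤ 2).
R(k) = B(k−1)·f(k)/C(k) = (2*k**2 + k + 1)/(4*k**2 + 14*k + 11); s_k = R·t_k = -2*3**k*(2*k**2 + k + 1).
Check: Δs_k = 3**k*(-8*k**2 - 28*k - 22). ✓
Σ_(k=1)^(10) t_k = s_(11) − s_(1) = -89990676 − (-24) = -89990652.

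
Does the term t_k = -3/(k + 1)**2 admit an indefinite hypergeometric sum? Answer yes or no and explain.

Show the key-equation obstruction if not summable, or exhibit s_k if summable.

Ratio r(k) = (k + 1)**2/(k + 2)**2.
Take A(k)=k**2 + 2*k + 1, B(k)=k**2 + 4*k + 4, C(k)=1.
f must satisfy (k**2 + 2*k + 1)·f(k+1) − (k**2 + 2*k + 1)·f(k) = 1.
deg f ≤ 0 (via 2,2,0).
Write f(k) = c0. Then LHS − RHS = -1, requiring -1 = 0: contradictory. No certificate.

No — key equation has no polynomial f.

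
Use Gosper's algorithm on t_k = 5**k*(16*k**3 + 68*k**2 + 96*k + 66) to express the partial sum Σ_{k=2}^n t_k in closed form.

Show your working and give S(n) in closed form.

S(n) = 20*5**n*n**3 + 70*5**n*n**2 + 100*5**n*n + 70*5**n - 1300

t_(k+1)/t_k = 5*(8*k**3 + 58*k**2 + 140*k + 123)/(8*k**3 + 34*k**2 + 48*k + 33).
A = 5, B = 1, C = k**3 + 17*k**2/4 + 6*k + 33/8.
f must satisfy (5)·f(k+1) − (1)·f(k) = k**3 + 17*k**2/4 + 6*k + 33/8.
From deg A=0, deg B=0, deg C=3: d=3.
Solve for f: f(k) = (2*k**3 + k**2 + 2*k + 2)/8 (degree 3 ≤ 3).
Then R = B(k−1)f/C = (2*k**3 + k**2 + 2*k + 2)/(8*k**3 + 34*k**2 + 48*k + 33), so s_k = R(k)·t_k = 2*5**k*(2*k**3 + k**2 + 2*k + 2).
Verify: 5**k*(16*k**3 + 68*k**2 + 96*k + 66) matches t_k.
Σ_(k=2)^n t_k = s_(n+1) − s_(2) = (5**(n + 1)*(4*n**3 + 14*n**2 + 20*n + 14)) − (1300), i.e. 20*5**n*n**3 + 70*5**n*n**2 + 100*5**n*n + 70*5**n - 1300.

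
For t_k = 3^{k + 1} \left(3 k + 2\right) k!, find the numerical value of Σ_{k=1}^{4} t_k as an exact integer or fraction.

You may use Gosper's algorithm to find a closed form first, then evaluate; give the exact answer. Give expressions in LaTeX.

The ratio is 3*(k + 1)*(3*k + 5)/(3*k + 2).
A = 3*k + 3, B = 1, C = k + 2/3.
Need (3*k + 3)·f(k+1) − (1)·f(k) = k + 2/3.
Bound: deg f ≤ 0.
Coefficient equations give f(k) = 1/3.
So s_k = (B(k−1)f/C)·t_k = (1/(3*k + 2))·t_k = 3**(k + 1)*factorial(k).
Δs = 3**(k + 1)*(3*k + 2)*factorial(k), as required.
Evaluate s at k=5 and k=1: 87480 and 9; difference 87471.

Σ = 87471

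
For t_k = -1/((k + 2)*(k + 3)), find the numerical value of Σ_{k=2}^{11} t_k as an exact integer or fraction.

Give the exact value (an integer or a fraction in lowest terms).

r(k) = (k + 2)/(k + 4) after simplifying.
Take A(k)=k + 2, B(k)=k + 4, C(k)=1.
f must satisfy (k + 2)·f(k+1) − (k + 3)·f(k) = 1.
From deg A=1, deg B=1, deg C=0: d=1.
Solving with deg f ≤ 1: f(k) = k/2.
Then R = B(k−1)f/C = k*(k + 3)/2, so s_k = R(k)·t_k = -k/(2*k + 4).
Verify: -1/(k**2 + 5*k + 6) matches t_k.
Evaluate s at k=12 and k=2: -3/7 and -1/4; difference -5/28.

Σ = -5/28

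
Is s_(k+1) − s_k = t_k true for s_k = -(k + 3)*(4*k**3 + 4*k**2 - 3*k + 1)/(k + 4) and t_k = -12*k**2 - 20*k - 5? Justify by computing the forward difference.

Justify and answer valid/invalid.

Invalid: residual (8*k**3 + 64*k**2 + 88*k + 19)/(k**2 + 9*k + 20) ≠ 0.

s_(k+1) = (k + 4)*(3*k - 4*(k + 1)**3 - 4*(k + 1)**2 + 2)/(k + 5)
s_(k+1) − s_k = (-12*k**4 - 120*k**3 - 361*k**2 - 357*k - 81)/(k**2 + 9*k + 20)
(s_(k+1) − s_k) − t_k = (8*k**3 + 64*k**2 + 88*k + 19)/(k**2 + 9*k + 20)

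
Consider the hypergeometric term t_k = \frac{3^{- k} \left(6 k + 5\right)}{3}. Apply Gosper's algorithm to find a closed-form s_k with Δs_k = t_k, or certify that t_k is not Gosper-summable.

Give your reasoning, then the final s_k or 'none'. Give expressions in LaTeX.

Compute t_(k+1)/t_k: get (6*k + 11)/(3*(6*k + 5)).
Factor: A=1/3; B=1; C=k + 5/6.
Need (1/3)·f(k+1) − (1)·f(k) = k + 5/6.
Degrees (0,0,1) ⇒ d ≤ 1.
Match coefficients ⇒ f(k) = -(3*k + 4)/2.
So s_k = (B(k−1)f/C)·t_k = (-3*(3*k + 4)/(6*k + 5))·t_k = (-3*k - 4)/3**k.
Δs = (6*k + 5)/(3*3**k), as required.

s_k = 3^{- k} \left(- 3 k - 4\right)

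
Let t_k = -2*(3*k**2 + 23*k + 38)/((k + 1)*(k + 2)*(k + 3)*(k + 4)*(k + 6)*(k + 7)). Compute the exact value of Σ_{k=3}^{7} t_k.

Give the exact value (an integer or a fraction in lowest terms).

Σ = -65/8316

Ratio r(k) = (k + 1)*(k + 6)*(23*k + 3*(k + 1)**2 + 61)/((k + 5)*(k + 8)*(3*k**2 + 23*k + 38)).
Normal form (A,B,C) = (k + 1, k + 8, k**3 + 38*k**2/3 + 51*k + 190/3).
Key eq: (k + 1)·f(k+1) = (k + 7)·f(k) + (k**3 + 38*k**2/3 + 51*k + 190/3).
Degrees (1,1,3) ⇒ d ≤ 6.
Match coefficients ⇒ f(k) = k*(k + 2)*(k + 4)*(k + 5)*(k**2 + 10*k + 27)/54.
So s_k = (B(k−1)f/C)·t_k = (k*(k + 2)*(k + 4)*(k + 7)*(k**2 + 10*k + 27)/(18*(3*k**2 + 23*k + 38)))·t_k = k*(-k**2 - 10*k - 27)/(9*(k**3 + 10*k**2 + 27*k + 18)).
Δs = 2*(-3*k**2 - 23*k - 38)/(k**6 + 23*k**5 + 207*k**4 + 925*k**3 + 2144*k**2 + 2412*k + 1008), as required.
Sum = s_(8) − s_(3); s_(8) = -76/693, s_(3) = -11/108 ⇒ -65/8316.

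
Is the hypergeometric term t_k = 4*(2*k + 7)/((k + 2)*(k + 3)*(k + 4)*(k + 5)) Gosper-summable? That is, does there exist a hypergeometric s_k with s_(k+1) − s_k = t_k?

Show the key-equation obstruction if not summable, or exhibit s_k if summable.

t_(k+1)/t_k = (k + 2)*(2*k + 9)/((k + 6)*(2*k + 7)).
Normal form (A,B,C) = (k + 2, k + 6, k + 7/2).
Key eq: (k + 2)·f(k+1) = (k + 5)·f(k) + (k + 7/2).
Degrees (1,1,1) ⇒ d ≤ 3.
A polynomial solution: f(k) = k*(k + 3)*(k + 6)/16.
So s_k = (B(k−1)f/C)·t_k = (k*(k + 3)*(k + 5)*(k + 6)/(8*(2*k + 7)))·t_k = k*(k + 6)/(2*(k**2 + 6*k + 8)).
Check: Δs_k = 4*(2*k + 7)/(k**4 + 14*k**3 + 71*k**2 + 154*k + 120). ✓

Yes. s_k = k*(k + 6)/(2*(k**2 + 6*k + 8)).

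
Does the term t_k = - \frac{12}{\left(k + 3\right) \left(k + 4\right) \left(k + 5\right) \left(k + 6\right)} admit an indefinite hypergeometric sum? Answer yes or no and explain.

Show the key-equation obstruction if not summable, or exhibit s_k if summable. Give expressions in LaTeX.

Ratio r(k) = (k + 3)/(k + 7).
A = k + 3, B = k + 7, C = 1.
Need (k + 3)·f(k+1) − (k + 6)·f(k) = 1.
Bound: deg f ≤ 3.
A polynomial solution: f(k) = k*(k**2 + 12*k + 47)/180.
Get s_k = R·t_k = k*(-k**2 - 12*k - 47)/(15*(k + 3)*(k + 4)*(k + 5)) with R(k) = B(k−1)f(k)/C(k) = k*(k + 6)*(k**2 + 12*k + 47)/180.
Δs = -12/(k**4 + 18*k**3 + 119*k**2 + 342*k + 360), as required.

Yes. s_k = \frac{k \left(- k^{2} - 12 k - 47\right)}{15 \left(k + 3\right) \left(k + 4\right) \left(k + 5\right)}.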